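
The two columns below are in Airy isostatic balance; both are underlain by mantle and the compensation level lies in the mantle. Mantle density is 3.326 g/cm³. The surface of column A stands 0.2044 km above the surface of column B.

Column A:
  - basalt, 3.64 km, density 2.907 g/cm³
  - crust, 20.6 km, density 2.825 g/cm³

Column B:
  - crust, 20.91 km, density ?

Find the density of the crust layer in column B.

Take the compensation level at the base of the deeper column (depth z_c below the surface of column A) and equate Σ ρ_i t_i down to z_c; mantle fills any gap and the z_c terms cancel.
Column A: 3.64×2.907 + 20.6×2.825 + (z_c − 24.24)×3.326
Column B: 0.2044×0 + 20.91×ρ + (z_c − 0.2044 − 20.91)×3.326
The z_c×3.326 term appears on both sides and cancels. Collect the known terms of each column as K = Σ(ρt)_known − 3.326 × (depth of known layers): K_A = 68.77648 − 3.326×24.24 = −11.84576; K_B = 0 − 3.326×(0.2044 + 20.91) = −70.2264944.
Balance: K_A = K_B + 20.91×ρ, so ρ = (K_A − K_B)/20.91 = 58.3807/20.91 = 2.79 g/cm³.

2.79 g/cm³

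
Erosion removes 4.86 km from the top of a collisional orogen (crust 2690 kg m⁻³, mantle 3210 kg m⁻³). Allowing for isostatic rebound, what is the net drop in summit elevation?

0.787 km

Rebound u = e ρ_c/ρ_m = 4.86 km × 2690/3210 = 4.073 km.
Net surface drop = e − u = 4.86 km − 4.073 km = e (ρ_m − ρ_c)/ρ_m = 0.787 km.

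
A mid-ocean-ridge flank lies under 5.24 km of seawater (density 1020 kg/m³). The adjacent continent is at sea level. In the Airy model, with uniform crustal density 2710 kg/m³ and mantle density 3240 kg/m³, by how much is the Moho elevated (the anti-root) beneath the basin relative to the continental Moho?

16.7 km

Balancing pressure at the compensation depth: replacing crust with seawater at the top is compensated by replacing crust with mantle at the base: d (ρ_c − ρ_w) = a (ρ_m − ρ_c).
a = d (ρ_c − ρ_w)/(ρ_m − ρ_c) = 5.24 km × 1690/530 = 16.7 km.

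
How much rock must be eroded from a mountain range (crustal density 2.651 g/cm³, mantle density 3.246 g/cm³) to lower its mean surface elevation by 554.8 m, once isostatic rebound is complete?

Net drop Δ = e − u = e − e ρ_c/ρ_m = e (ρ_m − ρ_c)/ρ_m.
e = Δ ρ_m/(ρ_m − ρ_c) = 554.8 m × 3.246/0.595 = 3030 m.

3030 m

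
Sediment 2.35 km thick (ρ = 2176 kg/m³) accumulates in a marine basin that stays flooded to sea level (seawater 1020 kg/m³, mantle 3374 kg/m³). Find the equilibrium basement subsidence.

Submarine loading: the sediment displaces seawater, and the subsidence is in turn flooded, so s (ρ_m − ρ_w) = t (ρ_sed − ρ_w).
s = 2.35 km × (2176 − 1020) / (3374 − 1020) = 1.15 km.

1.15 km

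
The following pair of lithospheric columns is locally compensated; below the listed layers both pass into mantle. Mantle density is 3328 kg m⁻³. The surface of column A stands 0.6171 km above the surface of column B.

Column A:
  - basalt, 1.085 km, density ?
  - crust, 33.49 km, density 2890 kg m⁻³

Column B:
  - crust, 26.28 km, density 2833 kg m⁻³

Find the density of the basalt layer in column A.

Take the compensation level at the base of the deeper column (depth z_c below the surface of column A) and equate Σ ρ_i t_i down to z_c; mantle fills any gap and the z_c terms cancel.
Column A: 1.085×ρ + 33.49×2890 + (z_c − 34.575)×3328
Column B: 0.6171×0 + 26.28×2833 + (z_c − 0.6171 − 26.28)×3328
The z_c×3328 term appears on both sides and cancels. Collect the known terms of each column as K = Σ(ρt)_known − 3328 × (depth of known layers): K_A = 96786.1 − 3328×34.575 = −18279.5; K_B = 74451.24 − 3328×(0.6171 + 26.28) = −15062.3088.
Balance: K_A + 1.085×ρ = K_B, so ρ = (K_B − K_A)/1.085 = 3217.19/1.085 = 2970 kg m⁻³.

2970 kg m⁻³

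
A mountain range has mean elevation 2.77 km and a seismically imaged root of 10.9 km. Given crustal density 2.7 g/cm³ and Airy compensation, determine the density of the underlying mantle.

Airy balance: ρ_c h = (ρ_m − ρ_c) r → ρ_m = ρ_c (1 + h/r).
ρ_m = 2.7 × (1 + 2.77 km/10.9 km) = 3.39 g/cm³.

3.39 g/cm³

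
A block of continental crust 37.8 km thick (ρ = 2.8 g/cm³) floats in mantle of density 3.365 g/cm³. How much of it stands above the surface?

6.35 km

Floating equilibrium: submerged depth d = t ρ_obj/ρ_fluid = 37.8 km × 2.8/3.365 = 31.45 km.
Freeboard = t − d = 37.8 km − 31.45 km = 6.35 km.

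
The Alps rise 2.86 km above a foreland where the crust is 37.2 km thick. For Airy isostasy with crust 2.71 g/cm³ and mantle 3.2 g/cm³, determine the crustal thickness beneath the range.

Root depth r = h ρ_c / (ρ_m − ρ_c) = 2.86 km × 2.71 / 0.49 = 15.82 km.
Total thickness = T + h + r = 37.2 km + 2.86 km + 15.82 km = 55.9 km.

55.9 km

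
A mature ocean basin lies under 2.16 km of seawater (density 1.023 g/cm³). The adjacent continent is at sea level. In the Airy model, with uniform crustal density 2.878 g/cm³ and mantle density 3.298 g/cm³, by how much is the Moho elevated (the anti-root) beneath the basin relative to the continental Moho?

In Airy isostatic equilibrium: replacing crust with seawater at the top is compensated by replacing crust with mantle at the base: d (ρ_c − ρ_w) = a (ρ_m − ρ_c).
a = d (ρ_c − ρ_w)/(ρ_m − ρ_c) = 2.16 km × 1.855/0.42 = 9.54 km.

9.54 km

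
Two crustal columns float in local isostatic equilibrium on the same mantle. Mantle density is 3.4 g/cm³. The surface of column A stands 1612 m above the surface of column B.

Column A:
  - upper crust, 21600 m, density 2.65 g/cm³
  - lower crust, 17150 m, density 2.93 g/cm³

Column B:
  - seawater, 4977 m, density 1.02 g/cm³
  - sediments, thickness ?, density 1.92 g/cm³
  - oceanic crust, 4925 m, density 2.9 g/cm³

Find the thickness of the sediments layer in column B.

3020 m

Take the compensation level at the base of the deeper column (depth z_c below the surface of column A) and equate Σ ρ_i t_i down to z_c; mantle fills any gap and the z_c terms cancel.
Column A: 21600×2.65 + 17150×2.93 + (z_c − 38750)×3.4
Column B: 1612×0 + 4977×1.02 + x×1.92 + 4925×2.9 + (z_c − 1612 − 9902 − x)×3.4
The z_c×3.4 term appears on both sides and cancels. Collect the known terms of each column as K = Σ(ρt)_known − 3.4 × (depth of known layers): K_A = 107489.5 − 3.4×38750 = −24260.5; K_B = 19359.04 − 3.4×(1612 + 9902) = −19788.56.
Balance: K_A = K_B − x×(3.4 − 1.92), so x = (K_B − K_A)/(3.4 − 1.92) = 4471.94/1.48 = 3020 m.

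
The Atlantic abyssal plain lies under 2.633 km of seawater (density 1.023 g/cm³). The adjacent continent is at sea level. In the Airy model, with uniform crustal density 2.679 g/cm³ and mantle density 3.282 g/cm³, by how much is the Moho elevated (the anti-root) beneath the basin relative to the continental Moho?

7.23 km

Isostatic balance requires: replacing crust with seawater at the top is compensated by replacing crust with mantle at the base: d (ρ_c − ρ_w) = a (ρ_m − ρ_c).
a = d (ρ_c − ρ_w)/(ρ_m − ρ_c) = 2.633 km × 1.656/0.603 = 7.23 km.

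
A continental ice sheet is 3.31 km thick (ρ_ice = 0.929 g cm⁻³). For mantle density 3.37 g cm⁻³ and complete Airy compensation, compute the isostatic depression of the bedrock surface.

In Airy isostatic equilibrium: the ice load ρ_ice t is balanced by mantle displaced below, ρ_m s.
s = t ρ_ice / ρ_m = 3.31 km × 0.929/3.37 = 0.912 km.

0.912 km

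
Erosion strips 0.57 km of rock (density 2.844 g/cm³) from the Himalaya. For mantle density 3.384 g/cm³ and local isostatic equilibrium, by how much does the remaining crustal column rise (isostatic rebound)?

0.479 km

Unloading: uplift u = e ρ_c/ρ_m = 0.57 km × 2.844/3.384 = 0.479 km.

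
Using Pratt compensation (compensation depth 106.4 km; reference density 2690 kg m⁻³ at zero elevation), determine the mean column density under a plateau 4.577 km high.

2580 kg m⁻³

Pratt balance: ρ_ref D = ρ (D + h).
ρ = ρ_ref D/(D + h) = 2690 × 106.4 km/(106.4 km + 4.577 km) = 2580 kg m⁻³.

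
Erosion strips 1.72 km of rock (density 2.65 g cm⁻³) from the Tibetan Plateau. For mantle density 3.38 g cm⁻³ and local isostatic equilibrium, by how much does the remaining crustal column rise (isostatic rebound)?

1.35 km

Unloading: uplift u = e ρ_c/ρ_m = 1.72 km × 2.65/3.38 = 1.35 km.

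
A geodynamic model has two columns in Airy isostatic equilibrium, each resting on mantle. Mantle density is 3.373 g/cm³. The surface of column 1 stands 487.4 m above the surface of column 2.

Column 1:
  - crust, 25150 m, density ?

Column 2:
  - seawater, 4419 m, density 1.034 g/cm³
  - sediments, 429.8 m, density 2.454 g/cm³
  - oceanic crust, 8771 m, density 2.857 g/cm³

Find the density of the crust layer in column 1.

Take the compensation level at the base of the deeper column (depth z_c below the surface of column 1) and equate Σ ρ_i t_i down to z_c; mantle fills any gap and the z_c terms cancel.
Column 1: 25150×ρ + (z_c − 25150)×3.373
Column 2: 487.4×0 + 4419×1.034 + 429.8×2.454 + 8771×2.857 + (z_c − 487.4 − 13619.8)×3.373
The z_c×3.373 term appears on both sides and cancels. Collect the known terms of each column as K = Σ(ρt)_known − 3.373 × (depth of known layers): K_1 = 0 − 3.373×25150 = −84830.95; K_2 = 30682.7222 − 3.373×(487.4 + 13619.8) = −16900.8634.
Balance: K_1 + 25150×ρ = K_2, so ρ = (K_2 − K_1)/25150 = 67930.1/25150 = 2.7 g/cm³.

2.7 g/cm³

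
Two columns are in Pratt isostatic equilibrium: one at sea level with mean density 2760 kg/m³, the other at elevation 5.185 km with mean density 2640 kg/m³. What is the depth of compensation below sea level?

ρ_ref D = ρ (D + h) → D (ρ_ref − ρ) = ρ h.
D = ρ h/(ρ_ref − ρ) = 2640 × 5.185 km/(2760 − 2640) = 114 km.

114 km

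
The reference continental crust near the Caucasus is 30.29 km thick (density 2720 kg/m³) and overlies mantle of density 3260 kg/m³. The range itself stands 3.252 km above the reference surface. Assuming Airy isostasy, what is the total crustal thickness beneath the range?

Root depth r = h ρ_c / (ρ_m − ρ_c) = 3.252 km × 2720 / 540 = 16.38 km.
Total thickness = T + h + r = 30.29 km + 3.252 km + 16.38 km = 49.9 km.

49.9 km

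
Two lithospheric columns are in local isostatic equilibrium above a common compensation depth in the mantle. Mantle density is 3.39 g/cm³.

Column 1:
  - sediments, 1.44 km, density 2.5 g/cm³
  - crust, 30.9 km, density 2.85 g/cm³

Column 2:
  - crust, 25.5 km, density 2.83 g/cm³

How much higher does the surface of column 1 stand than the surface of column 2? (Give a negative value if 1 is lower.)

For any compensation level in the mantle, the mantle terms cancel and isostasy reduces to e = (Σt_1 − Σt_2) − (Σ(ρt)_1 − Σ(ρt)_2) / ρ_m.
Σt_1 = 32.34 km; Σt_2 = 25.5 km; Σ(ρt)_1 = 91.665; Σ(ρt)_2 = 72.165 (in km·g/cm³).
e = (32.34 − 25.5) − (91.665 − 72.165) / 3.39 = 1.09 km.

1.09 km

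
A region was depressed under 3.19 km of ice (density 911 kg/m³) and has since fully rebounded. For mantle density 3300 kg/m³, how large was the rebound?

Removing the load lets mantle flow back in; uplift u satisfies ρ_ice t = ρ_m u.
u = t ρ_ice/ρ_m = 3.19 km × 911/3300 = 0.881 km.

0.881 km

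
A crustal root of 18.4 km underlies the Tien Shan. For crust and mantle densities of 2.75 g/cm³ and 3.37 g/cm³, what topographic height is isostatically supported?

4.15 km

Isostatic balance requires: ρ_c h = (ρ_m − ρ_c) r.
h = r (ρ_m − ρ_c) / ρ_c = 18.4 km × (3.37 − 2.75) / 2.75 = 4.15 km.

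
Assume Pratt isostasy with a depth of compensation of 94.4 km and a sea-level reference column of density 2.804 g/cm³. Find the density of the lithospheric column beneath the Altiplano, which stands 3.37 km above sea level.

Pratt balance: ρ_ref D = ρ (D + h).
ρ = ρ_ref D/(D + h) = 2.804 × 94.4 km/(94.4 km + 3.37 km) = 2.71 g/cm³.

2.71 g/cm³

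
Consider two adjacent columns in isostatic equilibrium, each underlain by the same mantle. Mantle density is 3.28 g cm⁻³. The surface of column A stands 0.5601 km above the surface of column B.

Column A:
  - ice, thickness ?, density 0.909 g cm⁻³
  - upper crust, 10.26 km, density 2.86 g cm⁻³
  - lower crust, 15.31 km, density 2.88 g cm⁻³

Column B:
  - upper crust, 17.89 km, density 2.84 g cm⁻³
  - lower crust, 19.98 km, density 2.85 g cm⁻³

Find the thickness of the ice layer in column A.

Take the compensation level at the base of the deeper column (depth z_c below the surface of column A) and equate Σ ρ_i t_i down to z_c; mantle fills any gap and the z_c terms cancel.
Column A: x×0.909 + 10.26×2.86 + 15.31×2.88 + (z_c − 25.57 − x)×3.28
Column B: 0.5601×0 + 17.89×2.84 + 19.98×2.85 + (z_c − 0.5601 − 37.87)×3.28
The z_c×3.28 term appears on both sides and cancels. Collect the known terms of each column as K = Σ(ρt)_known − 3.28 × (depth of known layers): K_A = 73.4364 − 3.28×25.57 = −10.4332; K_B = 107.7506 − 3.28×(0.5601 + 37.87) = −18.300128.
Balance: K_A − x×(3.28 − 0.909) = K_B, so x = (K_A − K_B)/(3.28 − 0.909) = 7.86693/2.371 = 3.32 km.

3.32 km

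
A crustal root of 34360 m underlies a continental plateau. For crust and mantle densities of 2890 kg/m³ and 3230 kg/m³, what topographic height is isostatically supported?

By Archimedes' principle applied to the lithosphere: ρ_c h = (ρ_m − ρ_c) r.
h = r (ρ_m − ρ_c) / ρ_c = 34360 m × (3230 − 2890) / 2890 = 4040 m.

4040 m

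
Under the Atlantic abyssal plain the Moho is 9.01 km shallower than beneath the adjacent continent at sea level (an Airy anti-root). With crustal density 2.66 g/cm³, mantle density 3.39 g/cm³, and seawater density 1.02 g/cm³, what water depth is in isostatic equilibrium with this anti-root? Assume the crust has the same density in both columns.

4.01 km

Replacing a thickness d of crust by seawater at the top must be balanced by replacing crust with mantle at the base: d (ρ_c − ρ_w) = a (ρ_m − ρ_c).
d = a (ρ_m − ρ_c)/(ρ_c − ρ_w) = 9.01 km × 0.73/1.64 = 4.01 km.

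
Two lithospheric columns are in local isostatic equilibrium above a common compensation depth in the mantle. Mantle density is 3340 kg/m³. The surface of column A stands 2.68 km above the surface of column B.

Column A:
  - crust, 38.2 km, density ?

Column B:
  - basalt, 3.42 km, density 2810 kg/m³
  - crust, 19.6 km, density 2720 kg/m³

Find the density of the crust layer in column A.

2740 kg/m³

Take the compensation level at the base of the deeper column (depth z_c below the surface of column A) and equate Σ ρ_i t_i down to z_c; mantle fills any gap and the z_c terms cancel.
Column A: 38.2×ρ + (z_c − 38.2)×3340
Column B: 2.68×0 + 3.42×2810 + 19.6×2720 + (z_c − 2.68 − 23.02)×3340
The z_c×3340 term appears on both sides and cancels. Collect the known terms of each column as K = Σ(ρt)_known − 3340 × (depth of known layers): K_A = 0 − 3340×38.2 = −127588; K_B = 62922.2 − 3340×(2.68 + 23.02) = −22915.8.
Balance: K_A + 38.2×ρ = K_B, so ρ = (K_B − K_A)/38.2 = 104672/38.2 = 2740 kg/m³.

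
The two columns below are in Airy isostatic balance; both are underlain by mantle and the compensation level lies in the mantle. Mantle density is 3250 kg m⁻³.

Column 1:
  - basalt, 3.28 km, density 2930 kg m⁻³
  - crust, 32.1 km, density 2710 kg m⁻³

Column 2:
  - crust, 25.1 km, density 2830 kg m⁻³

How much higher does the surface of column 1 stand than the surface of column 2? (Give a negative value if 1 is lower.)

2.41 km

For any compensation level in the mantle, the mantle terms cancel and isostasy reduces to e = (Σt_1 − Σt_2) − (Σ(ρt)_1 − Σ(ρt)_2) / ρ_m.
Σt_1 = 35.38 km; Σt_2 = 25.1 km; Σ(ρt)_1 = 96601.4; Σ(ρt)_2 = 71033 (in km·kg m⁻³).
e = (35.38 − 25.1) − (96601.4 − 71033) / 3250 = 2.41 km.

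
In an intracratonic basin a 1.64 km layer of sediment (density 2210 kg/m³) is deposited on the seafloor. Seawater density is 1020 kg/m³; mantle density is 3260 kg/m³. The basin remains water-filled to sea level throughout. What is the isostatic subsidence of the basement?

Submarine loading: the sediment displaces seawater, and the subsidence is in turn flooded, so s (ρ_m − ρ_w) = t (ρ_sed − ρ_w).
s = 1.64 km × (2210 − 1020) / (3260 − 1020) = 0.871 km.

0.871 km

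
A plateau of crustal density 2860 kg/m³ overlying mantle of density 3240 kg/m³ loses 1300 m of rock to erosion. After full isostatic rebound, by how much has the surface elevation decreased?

Rebound u = e ρ_c/ρ_m = 1300 m × 2860/3240 = 1148 m.
Net surface drop = e − u = 1300 m − 1148 m = e (ρ_m − ρ_c)/ρ_m = 152 m.

152 m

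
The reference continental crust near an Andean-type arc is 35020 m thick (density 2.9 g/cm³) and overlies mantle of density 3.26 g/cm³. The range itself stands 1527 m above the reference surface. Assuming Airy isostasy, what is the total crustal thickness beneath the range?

Root depth r = h ρ_c / (ρ_m − ρ_c) = 1527 m × 2.9 / 0.36 = 12300 m.
Total thickness = T + h + r = 35020 m + 1527 m + 12300 m = 48800 m.

48800 m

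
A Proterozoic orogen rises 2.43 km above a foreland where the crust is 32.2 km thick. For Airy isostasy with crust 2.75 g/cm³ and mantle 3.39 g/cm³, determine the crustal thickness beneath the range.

45.1 km

Root depth r = h ρ_c / (ρ_m − ρ_c) = 2.43 km × 2.75 / 0.64 = 10.44 km.
Total thickness = T + h + r = 32.2 km + 2.43 km + 10.44 km = 45.1 km.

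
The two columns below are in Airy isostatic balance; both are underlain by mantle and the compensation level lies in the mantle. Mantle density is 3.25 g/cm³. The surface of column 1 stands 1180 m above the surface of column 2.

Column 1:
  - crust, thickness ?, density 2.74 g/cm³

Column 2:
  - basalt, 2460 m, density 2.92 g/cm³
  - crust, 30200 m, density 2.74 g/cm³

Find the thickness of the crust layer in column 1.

Take the compensation level at the base of the deeper column (depth z_c below the surface of column 1) and equate Σ ρ_i t_i down to z_c; mantle fills any gap and the z_c terms cancel.
Column 1: x×2.74 + (z_c − 0 − x)×3.25
Column 2: 1180×0 + 2460×2.92 + 30200×2.74 + (z_c − 1180 − 32660)×3.25
The z_c×3.25 term appears on both sides and cancels. Collect the known terms of each column as K = Σ(ρt)_known − 3.25 × (depth of known layers): K_1 = 0 − 3.25×0 = 0; K_2 = 89931.2 − 3.25×(1180 + 32660) = −20048.8.
Balance: K_1 − x×(3.25 − 2.74) = K_2, so x = (K_1 − K_2)/(3.25 − 2.74) = 20048.8/0.51 = 39300 m.

39300 m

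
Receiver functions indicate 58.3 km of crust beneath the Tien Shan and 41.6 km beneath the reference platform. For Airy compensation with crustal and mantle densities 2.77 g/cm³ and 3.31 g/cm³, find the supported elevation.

Excess crust Δ = 58.3 km − 41.6 km = 16.7 km, split between elevation h and root r with h + r = Δ.
Airy balance ρ_c h = (ρ_m − ρ_c) r gives r = h ρ_c/(ρ_m − ρ_c), so h (1 + ρ_c/(ρ_m − ρ_c)) = Δ, i.e. h = Δ (ρ_m − ρ_c)/ρ_m.
h = 16.7 km × 0.54/3.31 = 2.72 km.

2.72 km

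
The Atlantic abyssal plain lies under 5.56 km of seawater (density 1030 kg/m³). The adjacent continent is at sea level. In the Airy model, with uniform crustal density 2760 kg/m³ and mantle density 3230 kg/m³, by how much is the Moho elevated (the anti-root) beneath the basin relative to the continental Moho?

In Airy isostatic equilibrium: replacing crust with seawater at the top is compensated by replacing crust with mantle at the base: d (ρ_c − ρ_w) = a (ρ_m − ρ_c).
a = d (ρ_c − ρ_w)/(ρ_m − ρ_c) = 5.56 km × 1730/470 = 20.5 km.

20.5 km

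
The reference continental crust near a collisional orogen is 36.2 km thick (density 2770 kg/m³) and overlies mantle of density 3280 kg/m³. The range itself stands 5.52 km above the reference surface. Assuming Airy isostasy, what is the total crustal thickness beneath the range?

71.7 km

Root depth r = h ρ_c / (ρ_m − ρ_c) = 5.52 km × 2770 / 510 = 29.98 km.
Total thickness = T + h + r = 36.2 km + 5.52 km + 29.98 km = 71.7 km.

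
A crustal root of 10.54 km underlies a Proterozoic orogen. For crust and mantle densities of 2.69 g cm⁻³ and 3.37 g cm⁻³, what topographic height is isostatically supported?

2.66 km

By Archimedes' principle applied to the lithosphere: ρ_c h = (ρ_m − ρ_c) r.
h = r (ρ_m − ρ_c) / ρ_c = 10.54 km × (3.37 − 2.69) / 2.69 = 2.66 km.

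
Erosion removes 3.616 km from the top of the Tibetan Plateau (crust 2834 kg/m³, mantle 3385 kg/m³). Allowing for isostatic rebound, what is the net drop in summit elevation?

0.589 km

Rebound u = e ρ_c/ρ_m = 3.616 km × 2834/3385 = 3.027 km.
Net surface drop = e − u = 3.616 km − 3.027 km = e (ρ_m − ρ_c)/ρ_m = 0.589 km.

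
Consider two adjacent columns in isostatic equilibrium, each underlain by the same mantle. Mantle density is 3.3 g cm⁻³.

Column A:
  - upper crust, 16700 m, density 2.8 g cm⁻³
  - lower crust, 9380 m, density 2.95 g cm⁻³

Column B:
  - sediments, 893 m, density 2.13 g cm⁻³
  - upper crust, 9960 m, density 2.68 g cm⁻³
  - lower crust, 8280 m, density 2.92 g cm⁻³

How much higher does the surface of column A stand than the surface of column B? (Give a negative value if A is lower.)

384 m

For any compensation level in the mantle, the mantle terms cancel and isostasy reduces to e = (Σt_A − Σt_B) − (Σ(ρt)_A − Σ(ρt)_B) / ρ_m.
Σt_A = 26080 m; Σt_B = 19133 m; Σ(ρt)_A = 74431; Σ(ρt)_B = 52772.49 (in m·g cm⁻³).
e = (26080 − 19133) − (74431 − 52772.49) / 3.3 = 384 m.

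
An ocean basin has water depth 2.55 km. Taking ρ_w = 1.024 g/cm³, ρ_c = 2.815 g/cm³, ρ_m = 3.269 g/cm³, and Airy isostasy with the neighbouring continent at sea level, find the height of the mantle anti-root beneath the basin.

Equating mass per unit area of the two columns: replacing crust with seawater at the top is compensated by replacing crust with mantle at the base: d (ρ_c − ρ_w) = a (ρ_m − ρ_c).
a = d (ρ_c − ρ_w)/(ρ_m − ρ_c) = 2.55 km × 1.791/0.454 = 10.1 km.

10.1 km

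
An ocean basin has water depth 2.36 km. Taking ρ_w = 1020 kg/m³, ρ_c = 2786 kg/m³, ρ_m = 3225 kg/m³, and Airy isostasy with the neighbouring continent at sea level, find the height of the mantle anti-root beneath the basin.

Isostatic balance requires: replacing crust with seawater at the top is compensated by replacing crust with mantle at the base: d (ρ_c − ρ_w) = a (ρ_m − ρ_c).
a = d (ρ_c − ρ_w)/(ρ_m − ρ_c) = 2.36 km × 1766/439 = 9.49 km.

9.49 km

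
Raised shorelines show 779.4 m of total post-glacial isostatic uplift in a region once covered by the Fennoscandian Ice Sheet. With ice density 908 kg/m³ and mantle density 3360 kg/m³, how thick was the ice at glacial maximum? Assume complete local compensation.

u = t ρ_ice/ρ_m → t = u ρ_m/ρ_ice = 779.4 m × 3360/908 = 2880 m.

2880 m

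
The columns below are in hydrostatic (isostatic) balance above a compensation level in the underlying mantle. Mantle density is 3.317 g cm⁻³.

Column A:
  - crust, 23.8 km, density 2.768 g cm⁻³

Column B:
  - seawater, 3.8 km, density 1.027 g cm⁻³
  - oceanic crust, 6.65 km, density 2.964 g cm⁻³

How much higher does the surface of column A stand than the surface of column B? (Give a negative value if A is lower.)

0.608 km

For any compensation level in the mantle, the mantle terms cancel and isostasy reduces to e = (Σt_A − Σt_B) − (Σ(ρt)_A − Σ(ρt)_B) / ρ_m.
Σt_A = 23.8 km; Σt_B = 10.45 km; Σ(ρt)_A = 65.8784; Σ(ρt)_B = 23.6132 (in km·g cm⁻³).
e = (23.8 − 10.45) − (65.8784 − 23.6132) / 3.317 = 0.608 km.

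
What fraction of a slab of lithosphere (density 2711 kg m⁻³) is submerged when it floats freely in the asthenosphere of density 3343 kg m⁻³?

Submerged fraction = ρ_obj/ρ_fluid = 2711/3343 = 81.1%.

81.1%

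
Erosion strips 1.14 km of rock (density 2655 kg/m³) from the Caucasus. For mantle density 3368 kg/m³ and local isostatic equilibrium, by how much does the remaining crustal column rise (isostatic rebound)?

0.899 km

Unloading: uplift u = e ρ_c/ρ_m = 1.14 km × 2655/3368 = 0.899 km.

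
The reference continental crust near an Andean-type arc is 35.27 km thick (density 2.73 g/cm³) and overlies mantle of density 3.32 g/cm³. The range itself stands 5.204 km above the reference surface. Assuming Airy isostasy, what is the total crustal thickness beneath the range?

Root depth r = h ρ_c / (ρ_m − ρ_c) = 5.204 km × 2.73 / 0.59 = 24.08 km.
Total thickness = T + h + r = 35.27 km + 5.204 km + 24.08 km = 64.6 km.

64.6 km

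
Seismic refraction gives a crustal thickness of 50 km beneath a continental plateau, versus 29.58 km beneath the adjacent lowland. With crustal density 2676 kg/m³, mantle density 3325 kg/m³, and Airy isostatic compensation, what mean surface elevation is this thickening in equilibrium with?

3.99 km

Excess crust Δ = 50 km − 29.58 km = 20.42 km, split between elevation h and root r with h + r = Δ.
Airy balance ρ_c h = (ρ_m − ρ_c) r gives r = h ρ_c/(ρ_m − ρ_c), so h (1 + ρ_c/(ρ_m − ρ_c)) = Δ, i.e. h = Δ (ρ_m − ρ_c)/ρ_m.
h = 20.42 km × 649/3325 = 3.99 km.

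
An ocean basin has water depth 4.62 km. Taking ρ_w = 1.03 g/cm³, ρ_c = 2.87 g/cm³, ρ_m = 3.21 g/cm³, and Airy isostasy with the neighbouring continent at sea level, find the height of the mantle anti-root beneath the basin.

By Archimedes' principle applied to the lithosphere: replacing crust with seawater at the top is compensated by replacing crust with mantle at the base: d (ρ_c − ρ_w) = a (ρ_m − ρ_c).
a = d (ρ_c − ρ_w)/(ρ_m − ρ_c) = 4.62 km × 1.84/0.34 = 25 km.

25 km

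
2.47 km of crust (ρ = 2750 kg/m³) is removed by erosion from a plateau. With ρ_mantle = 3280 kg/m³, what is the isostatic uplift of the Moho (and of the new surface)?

2.07 km

Unloading: uplift u = e ρ_c/ρ_m = 2.47 km × 2750/3280 = 2.07 km.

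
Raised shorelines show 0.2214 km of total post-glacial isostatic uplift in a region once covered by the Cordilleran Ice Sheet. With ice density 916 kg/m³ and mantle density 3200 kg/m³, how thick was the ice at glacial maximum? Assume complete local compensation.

0.773 km

u = t ρ_ice/ρ_m → t = u ρ_m/ρ_ice = 0.2214 km × 3200/916 = 0.773 km.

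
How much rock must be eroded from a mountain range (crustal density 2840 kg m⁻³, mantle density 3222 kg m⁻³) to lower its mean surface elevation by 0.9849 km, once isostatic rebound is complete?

8.31 km

Net drop Δ = e − u = e − e ρ_c/ρ_m = e (ρ_m − ρ_c)/ρ_m.
e = Δ ρ_m/(ρ_m − ρ_c) = 0.9849 km × 3222/382 = 8.31 km.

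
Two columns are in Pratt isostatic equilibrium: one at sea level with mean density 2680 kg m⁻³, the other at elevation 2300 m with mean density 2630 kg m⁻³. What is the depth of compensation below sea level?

121000 m

ρ_ref D = ρ (D + h) → D (ρ_ref − ρ) = ρ h.
D = ρ h/(ρ_ref − ρ) = 2630 × 2300 m/(2680 − 2630) = 121000 m.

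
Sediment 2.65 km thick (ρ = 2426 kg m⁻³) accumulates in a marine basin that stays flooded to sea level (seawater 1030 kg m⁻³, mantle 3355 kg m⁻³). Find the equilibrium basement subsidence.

Submarine loading: the sediment displaces seawater, and the subsidence is in turn flooded, so s (ρ_m − ρ_w) = t (ρ_sed − ρ_w).
s = 2.65 km × (2426 − 1030) / (3355 − 1030) = 1.59 km.

1.59 km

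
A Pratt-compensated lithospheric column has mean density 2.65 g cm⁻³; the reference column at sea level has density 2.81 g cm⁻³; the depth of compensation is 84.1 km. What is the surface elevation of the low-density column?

5.08 km

ρ_ref D = ρ (D + h) → h = D (ρ_ref − ρ)/ρ.
h = 84.1 km × (2.81 − 2.65)/2.65 = 5.08 km.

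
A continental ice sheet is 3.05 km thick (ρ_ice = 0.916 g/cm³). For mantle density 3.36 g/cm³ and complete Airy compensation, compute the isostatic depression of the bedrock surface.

Balancing pressure at the compensation depth: the ice load ρ_ice t is balanced by mantle displaced below, ρ_m s.
s = t ρ_ice / ρ_m = 3.05 km × 0.916/3.36 = 0.831 km.

0.831 km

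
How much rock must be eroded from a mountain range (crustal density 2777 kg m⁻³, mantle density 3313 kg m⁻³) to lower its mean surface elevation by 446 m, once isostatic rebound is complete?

2760 m

Net drop Δ = e − u = e − e ρ_c/ρ_m = e (ρ_m − ρ_c)/ρ_m.
e = Δ ρ_m/(ρ_m − ρ_c) = 446 m × 3313/536 = 2760 m.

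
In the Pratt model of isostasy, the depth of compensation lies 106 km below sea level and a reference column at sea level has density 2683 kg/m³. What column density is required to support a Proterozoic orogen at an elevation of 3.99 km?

Pratt balance: ρ_ref D = ρ (D + h).
ρ = ρ_ref D/(D + h) = 2683 × 106 km/(106 km + 3.99 km) = 2590 kg/m³.

2590 kg/m³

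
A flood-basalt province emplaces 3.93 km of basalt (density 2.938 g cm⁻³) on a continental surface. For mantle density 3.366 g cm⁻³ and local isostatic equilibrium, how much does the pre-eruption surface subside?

Subaerial loading: s = t ρ_load / ρ_m.
s = 3.93 km × 2.938/3.366 = 3.43 km.

3.43 km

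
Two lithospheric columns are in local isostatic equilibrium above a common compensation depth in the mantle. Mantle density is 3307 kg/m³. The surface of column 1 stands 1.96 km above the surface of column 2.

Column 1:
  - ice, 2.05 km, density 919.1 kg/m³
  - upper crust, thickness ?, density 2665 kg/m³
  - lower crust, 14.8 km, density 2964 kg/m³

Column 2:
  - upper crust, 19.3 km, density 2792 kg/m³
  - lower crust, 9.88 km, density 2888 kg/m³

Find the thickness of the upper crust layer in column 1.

16.5 km

Take the compensation level at the base of the deeper column (depth z_c below the surface of column 1) and equate Σ ρ_i t_i down to z_c; mantle fills any gap and the z_c terms cancel.
Column 1: 2.05×919.1 + x×2665 + 14.8×2964 + (z_c − 16.85 − x)×3307
Column 2: 1.96×0 + 19.3×2792 + 9.88×2888 + (z_c − 1.96 − 29.18)×3307
The z_c×3307 term appears on both sides and cancels. Collect the known terms of each column as K = Σ(ρt)_known − 3307 × (depth of known layers): K_1 = 45751.355 − 3307×16.85 = −9971.595; K_2 = 82419.04 − 3307×(1.96 + 29.18) = −20560.94.
Balance: K_1 − x×(3307 − 2665) = K_2, so x = (K_1 − K_2)/(3307 − 2665) = 10589.3/642 = 16.5 km.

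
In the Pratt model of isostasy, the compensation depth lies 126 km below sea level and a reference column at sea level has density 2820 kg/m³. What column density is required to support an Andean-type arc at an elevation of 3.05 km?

2750 kg/m³

Pratt balance: ρ_ref D = ρ (D + h).
ρ = ρ_ref D/(D + h) = 2820 × 126 km/(126 km + 3.05 km) = 2750 kg/m³.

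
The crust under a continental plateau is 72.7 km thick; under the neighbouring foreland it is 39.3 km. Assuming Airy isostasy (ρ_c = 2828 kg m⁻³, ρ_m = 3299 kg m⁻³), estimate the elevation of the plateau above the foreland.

Excess crust Δ = 72.7 km − 39.3 km = 33.4 km, split between elevation h and root r with h + r = Δ.
Airy balance ρ_c h = (ρ_m − ρ_c) r gives r = h ρ_c/(ρ_m − ρ_c), so h (1 + ρ_c/(ρ_m − ρ_c)) = Δ, i.e. h = Δ (ρ_m − ρ_c)/ρ_m.
h = 33.4 km × 471/3299 = 4.77 km.

4.77 km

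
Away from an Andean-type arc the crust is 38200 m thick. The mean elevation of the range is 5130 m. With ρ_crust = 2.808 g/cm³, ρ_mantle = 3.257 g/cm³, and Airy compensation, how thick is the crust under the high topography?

Root depth r = h ρ_c / (ρ_m − ρ_c) = 5130 m × 2.808 / 0.449 = 32080 m.
Total thickness = T + h + r = 38200 m + 5130 m + 32080 m = 75400 m.

75400 m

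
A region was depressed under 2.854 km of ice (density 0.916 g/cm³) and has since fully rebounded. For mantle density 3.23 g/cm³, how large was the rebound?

Removing the load lets mantle flow back in; uplift u satisfies ρ_ice t = ρ_m u.
u = t ρ_ice/ρ_m = 2.854 km × 0.916/3.23 = 0.809 km.

0.809 km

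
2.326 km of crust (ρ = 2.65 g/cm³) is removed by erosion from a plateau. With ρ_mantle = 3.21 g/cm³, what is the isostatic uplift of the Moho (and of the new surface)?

Unloading: uplift u = e ρ_c/ρ_m = 2.326 km × 2.65/3.21 = 1.92 km.

1.92 km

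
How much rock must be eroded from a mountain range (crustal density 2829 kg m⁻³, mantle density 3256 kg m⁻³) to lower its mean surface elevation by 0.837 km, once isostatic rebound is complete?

6.38 km

Net drop Δ = e − u = e − e ρ_c/ρ_m = e (ρ_m − ρ_c)/ρ_m.
e = Δ ρ_m/(ρ_m − ρ_c) = 0.837 km × 3256/427 = 6.38 km.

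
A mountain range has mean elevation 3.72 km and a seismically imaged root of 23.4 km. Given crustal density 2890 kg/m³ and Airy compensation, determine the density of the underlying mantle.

3350 kg/m³

Airy balance: ρ_c h = (ρ_m − ρ_c) r → ρ_m = ρ_c (1 + h/r).
ρ_m = 2890 × (1 + 3.72 km/23.4 km) = 3350 kg/m³.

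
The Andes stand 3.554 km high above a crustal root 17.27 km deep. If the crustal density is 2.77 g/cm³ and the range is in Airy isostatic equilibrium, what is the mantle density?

3.34 g/cm³

Airy balance: ρ_c h = (ρ_m − ρ_c) r → ρ_m = ρ_c (1 + h/r).
ρ_m = 2.77 × (1 + 3.554 km/17.27 km) = 3.34 g/cm³.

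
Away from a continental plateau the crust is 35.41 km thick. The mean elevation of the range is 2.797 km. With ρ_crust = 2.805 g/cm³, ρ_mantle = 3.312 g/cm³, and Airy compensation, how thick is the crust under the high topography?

Root depth r = h ρ_c / (ρ_m − ρ_c) = 2.797 km × 2.805 / 0.507 = 15.47 km.
Total thickness = T + h + r = 35.41 km + 2.797 km + 15.47 km = 53.7 km.

53.7 km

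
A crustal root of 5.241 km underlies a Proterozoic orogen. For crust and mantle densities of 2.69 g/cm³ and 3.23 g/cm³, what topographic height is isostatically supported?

1.05 km

Equating mass per unit area of the two columns: ρ_c h = (ρ_m − ρ_c) r.
h = r (ρ_m − ρ_c) / ρ_c = 5.241 km × (3.23 − 2.69) / 2.69 = 1.05 km.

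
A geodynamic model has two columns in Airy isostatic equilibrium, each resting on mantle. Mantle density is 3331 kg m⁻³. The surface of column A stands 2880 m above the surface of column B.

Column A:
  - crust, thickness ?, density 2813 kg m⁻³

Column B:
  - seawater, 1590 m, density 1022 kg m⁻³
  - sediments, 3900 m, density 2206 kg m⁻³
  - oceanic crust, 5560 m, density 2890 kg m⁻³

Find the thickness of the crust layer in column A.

Take the compensation level at the base of the deeper column (depth z_c below the surface of column A) and equate Σ ρ_i t_i down to z_c; mantle fills any gap and the z_c terms cancel.
Column A: x×2813 + (z_c − 0 − x)×3331
Column B: 2880×0 + 1590×1022 + 3900×2206 + 5560×2890 + (z_c − 2880 − 11050)×3331
The z_c×3331 term appears on both sides and cancels. Collect the known terms of each column as K = Σ(ρt)_known − 3331 × (depth of known layers): K_A = 0 − 3331×0 = 0; K_B = 26296780 − 3331×(2880 + 11050) = −20104050.
Balance: K_A − x×(3331 − 2813) = K_B, so x = (K_A − K_B)/(3331 − 2813) = 20104000/518 = 38800 m.

38800 m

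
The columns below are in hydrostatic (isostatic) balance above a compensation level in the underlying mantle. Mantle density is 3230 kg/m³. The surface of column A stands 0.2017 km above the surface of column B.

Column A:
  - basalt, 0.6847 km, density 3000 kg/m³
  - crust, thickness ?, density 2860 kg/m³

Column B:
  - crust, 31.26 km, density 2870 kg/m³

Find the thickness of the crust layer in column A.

Take the compensation level at the base of the deeper column (depth z_c below the surface of column A) and equate Σ ρ_i t_i down to z_c; mantle fills any gap and the z_c terms cancel.
Column A: 0.6847×3000 + x×2860 + (z_c − 0.6847 − x)×3230
Column B: 0.2017×0 + 31.26×2870 + (z_c − 0.2017 − 31.26)×3230
The z_c×3230 term appears on both sides and cancels. Collect the known terms of each column as K = Σ(ρt)_known − 3230 × (depth of known layers): K_A = 2054.1 − 3230×0.6847 = −157.481; K_B = 89716.2 − 3230×(0.2017 + 31.26) = −11905.091.
Balance: K_A − x×(3230 − 2860) = K_B, so x = (K_A − K_B)/(3230 − 2860) = 11747.6/370 = 31.8 km.

31.8 km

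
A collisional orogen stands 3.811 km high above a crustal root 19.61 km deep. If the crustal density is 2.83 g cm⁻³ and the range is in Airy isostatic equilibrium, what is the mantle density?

3.38 g cm⁻³

Airy balance: ρ_c h = (ρ_m − ρ_c) r → ρ_m = ρ_c (1 + h/r).
ρ_m = 2.83 × (1 + 3.811 km/19.61 km) = 3.38 g cm⁻³.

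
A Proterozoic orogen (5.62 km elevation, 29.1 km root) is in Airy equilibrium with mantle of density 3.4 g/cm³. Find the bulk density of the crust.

ρ_c h = (ρ_m − ρ_c) r → ρ_c (h + r) = ρ_m r → ρ_c = ρ_m r / (h + r).
ρ_c = 3.4 × 29.1 km / (5.62 km + 29.1 km) = 2.85 g/cm³.

2.85 g/cm³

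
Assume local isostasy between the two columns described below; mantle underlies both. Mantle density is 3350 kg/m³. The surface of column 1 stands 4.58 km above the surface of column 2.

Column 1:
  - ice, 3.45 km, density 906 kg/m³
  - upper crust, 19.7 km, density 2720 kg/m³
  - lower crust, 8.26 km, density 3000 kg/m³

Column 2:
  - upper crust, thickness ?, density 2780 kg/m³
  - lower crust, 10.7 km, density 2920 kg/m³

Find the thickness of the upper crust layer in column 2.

Take the compensation level at the base of the deeper column (depth z_c below the surface of column 1) and equate Σ ρ_i t_i down to z_c; mantle fills any gap and the z_c terms cancel.
Column 1: 3.45×906 + 19.7×2720 + 8.26×3000 + (z_c − 31.41)×3350
Column 2: 4.58×0 + x×2780 + 10.7×2920 + (z_c − 4.58 − 10.7 − x)×3350
The z_c×3350 term appears on both sides and cancels. Collect the known terms of each column as K = Σ(ρt)_known − 3350 × (depth of known layers): K_1 = 81489.7 − 3350×31.41 = −23733.8; K_2 = 31244 − 3350×(4.58 + 10.7) = −19944.
Balance: K_1 = K_2 − x×(3350 − 2780), so x = (K_2 − K_1)/(3350 − 2780) = 3789.8/570 = 6.65 km.

6.65 km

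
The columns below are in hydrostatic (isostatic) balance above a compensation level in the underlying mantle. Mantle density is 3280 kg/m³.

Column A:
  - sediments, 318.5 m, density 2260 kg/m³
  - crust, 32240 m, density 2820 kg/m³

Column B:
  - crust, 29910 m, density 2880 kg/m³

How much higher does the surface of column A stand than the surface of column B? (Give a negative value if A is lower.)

For any compensation level in the mantle, the mantle terms cancel and isostasy reduces to e = (Σt_A − Σt_B) − (Σ(ρt)_A − Σ(ρt)_B) / ρ_m.
Σt_A = 32558.5 m; Σt_B = 29910 m; Σ(ρt)_A = 91636610; Σ(ρt)_B = 86140800 (in m·kg/m³).
e = (32558.5 − 29910) − (91636610 − 86140800) / 3280 = 973 m.

973 m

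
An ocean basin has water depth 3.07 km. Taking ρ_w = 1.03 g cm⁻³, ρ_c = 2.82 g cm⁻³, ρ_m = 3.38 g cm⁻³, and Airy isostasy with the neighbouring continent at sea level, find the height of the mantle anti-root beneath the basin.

By Archimedes' principle applied to the lithosphere: replacing crust with seawater at the top is compensated by replacing crust with mantle at the base: d (ρ_c − ρ_w) = a (ρ_m − ρ_c).
a = d (ρ_c − ρ_w)/(ρ_m − ρ_c) = 3.07 km × 1.79/0.56 = 9.81 km.

9.81 km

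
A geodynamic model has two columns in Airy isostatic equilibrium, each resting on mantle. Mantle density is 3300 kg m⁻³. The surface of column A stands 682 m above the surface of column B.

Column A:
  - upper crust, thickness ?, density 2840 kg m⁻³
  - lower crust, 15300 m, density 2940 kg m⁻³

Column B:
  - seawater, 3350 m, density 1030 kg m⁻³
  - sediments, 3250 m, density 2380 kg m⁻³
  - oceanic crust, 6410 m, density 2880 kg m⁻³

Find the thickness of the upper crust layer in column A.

Take the compensation level at the base of the deeper column (depth z_c below the surface of column A) and equate Σ ρ_i t_i down to z_c; mantle fills any gap and the z_c terms cancel.
Column A: x×2840 + 15300×2940 + (z_c − 15300 − x)×3300
Column B: 682×0 + 3350×1030 + 3250×2380 + 6410×2880 + (z_c − 682 − 13010)×3300
The z_c×3300 term appears on both sides and cancels. Collect the known terms of each column as K = Σ(ρt)_known − 3300 × (depth of known layers): K_A = 44982000 − 3300×15300 = −5508000; K_B = 29646300 − 3300×(682 + 13010) = −15537300.
Balance: K_A − x×(3300 − 2840) = K_B, so x = (K_A − K_B)/(3300 − 2840) = 10029300/460 = 21800 m.

21800 m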